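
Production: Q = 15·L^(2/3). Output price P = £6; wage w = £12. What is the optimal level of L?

MP_L = (2/3)·15·L^(-1/3) = 10·L^(-1/3).
Profit maximization for a price taker requires P·MP_L = w: 6·10·L^(-1/3) = 12.
So L^(-1/3) = 0.2, which gives L = 125.

L* = 125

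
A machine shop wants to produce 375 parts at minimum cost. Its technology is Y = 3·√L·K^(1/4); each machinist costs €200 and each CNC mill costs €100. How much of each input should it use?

L* = 625, K* = 625

Cost minimization requires the marginal rate of technical substitution to equal the input-price ratio: MP_L/MP_K = w/r.
Here MP_L/MP_K = (1/2)·(K/L)/(1/4) = 2·(K/L). Setting this equal to 200/100 = 2 gives K = L.
Substituting into Y = 375: 3·L^(1/2)·(L)^(1/4) = 375.
Solving, L = 625 and K = 625.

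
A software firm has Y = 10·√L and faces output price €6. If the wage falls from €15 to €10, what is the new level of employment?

L* = 9

From P·MP_L = w with MP_L = 5·L^(-1/2), the labor demand is L(w) = (30/w)^(2).
At w = 15: L = 4. At w = 10: L = 9.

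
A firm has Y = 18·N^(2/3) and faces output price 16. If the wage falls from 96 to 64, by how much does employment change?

From P·MP_N = w with MP_N = 12·N^(-1/3), the labor demand is N(w) = (192/w)^(3).
At w = 96: N = 8. At w = 64: N = 27.
ΔN = 27 − 8 = 19.

ΔN = 19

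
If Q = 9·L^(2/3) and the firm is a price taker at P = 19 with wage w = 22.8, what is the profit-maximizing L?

MP_L = (2/3)·9·L^(-1/3) = 6·L^(-1/3).
Profit maximization for a price taker requires P·MP_L = w: 19·6·L^(-1/3) = 22.8.
So L^(-1/3) = 0.2, which gives L = 125.

L* = 125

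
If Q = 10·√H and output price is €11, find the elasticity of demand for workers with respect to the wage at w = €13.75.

ε = -2

MP_H = (1/2)·10·H^(-1/2), so P·MP_H = w gives 55·H^(-1/2) = w.
Solving, H(w) = (55/w)^(2). This is a constant-elasticity form: H ∝ w^(−2), so ε = −2.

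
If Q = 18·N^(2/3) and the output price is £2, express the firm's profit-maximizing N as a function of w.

MP_N = (2/3)·18·N^(-1/3) = 12·N^(-1/3).
Setting P·MP_N = w: 24·N^(-1/3) = w.
Solving for N: N^(-1/3) = w/24, so N = (24/w)^(3).

N(w) = 13824/w³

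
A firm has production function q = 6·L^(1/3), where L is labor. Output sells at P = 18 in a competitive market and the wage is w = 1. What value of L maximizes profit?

MP_L = (1/3)·6·L^(-2/3) = 2·L^(-2/3).
Profit maximization for a price taker requires P·MP_L = w: 18·2·L^(-2/3) = 1.
So L^(-2/3) = 1/36, which gives L = 216.

L* = 216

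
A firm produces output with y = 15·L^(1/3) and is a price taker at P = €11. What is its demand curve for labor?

L(w) = (55/w)^(3/2)

MP_L = (1/3)·15·L^(-2/3) = 5·L^(-2/3).
Setting P·MP_L = w: 55·L^(-2/3) = w.
Solving for L: L^(-2/3) = w/55, so L = (55/w)^(3/2).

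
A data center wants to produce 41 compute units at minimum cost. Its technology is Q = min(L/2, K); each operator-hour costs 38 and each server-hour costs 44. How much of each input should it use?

With a fixed-proportions technology, the cost-minimizing bundle uses no slack in either input: L/2 = K = Q.
So L = 2·41 = 82 and K = 41.

L* = 82, K* = 41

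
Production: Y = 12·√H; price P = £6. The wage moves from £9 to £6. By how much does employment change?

From P·MP_H = w with MP_H = 6·H^(-1/2), the labor demand is H(w) = (36/w)^(2).
At w = 9: H = 16. At w = 6: H = 36.
ΔH = 36 − 16 = 20.

ΔH = 20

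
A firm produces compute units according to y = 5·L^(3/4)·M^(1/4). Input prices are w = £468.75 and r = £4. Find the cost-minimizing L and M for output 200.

L* = 16, M* = 625

Cost minimization requires the marginal rate of technical substitution to equal the input-price ratio: MP_L/MP_M = w/r.
Here MP_L/MP_M = (3/4)·(M/L)/(1/4) = 3·(M/L). Setting this equal to 468.75/4 = 117.1875 gives M = 39.0625L.
Substituting into y = 200: 5·L^(3/4)·(39.0625L)^(1/4) = 200.
Solving, L = 16 and M = 625.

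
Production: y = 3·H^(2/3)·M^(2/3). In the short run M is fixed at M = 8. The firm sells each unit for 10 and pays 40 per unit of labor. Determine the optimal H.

H* = 8

With M = 8, MP_H = (2/3)·3·H^(-1/3)·8^(2/3) = 8·H^(-1/3).
Profit maximization for a price taker requires P·MP_H = w: 10·8·H^(-1/3) = 40.
So H^(-1/3) = 0.5, which gives H = 8.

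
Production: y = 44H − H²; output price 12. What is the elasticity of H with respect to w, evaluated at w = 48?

ε = -0.1

From P·MP_H = w with MP_H = 44 − 2H, labor demand is H(w) = (44 − w/12)/2.
dH/dw = −1/(24) = -1/24.
At w = 48, H = 20, so ε = (dH/dw)·(w/H) = (-1/24)·(48/20) = -0.1.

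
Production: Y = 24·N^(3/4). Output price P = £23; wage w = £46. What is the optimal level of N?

N* = 6561

MP_N = (3/4)·24·N^(-1/4) = 18·N^(-1/4).
Profit maximization for a price taker requires P·MP_N = w: 23·18·N^(-1/4) = 46.
So N^(-1/4) = 1/9, which gives N = 6561.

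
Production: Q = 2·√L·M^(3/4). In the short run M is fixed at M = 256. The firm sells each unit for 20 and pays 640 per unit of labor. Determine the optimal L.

With M = 256, MP_L = (1/2)·2·L^(-1/2)·256^(3/4) = 64·L^(-1/2).
Profit maximization for a price taker requires P·MP_L = w: 20·64·L^(-1/2) = 640.
So L^(-1/2) = 0.5, which gives L = 4.

L* = 4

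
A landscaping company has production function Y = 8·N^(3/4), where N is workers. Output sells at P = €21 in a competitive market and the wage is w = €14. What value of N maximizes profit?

MP_N = (3/4)·8·N^(-1/4) = 6·N^(-1/4).
Profit maximization for a price taker requires P·MP_N = w: 21·6·N^(-1/4) = 14.
So N^(-1/4) = 1/9, which gives N = 6561.

N* = 6561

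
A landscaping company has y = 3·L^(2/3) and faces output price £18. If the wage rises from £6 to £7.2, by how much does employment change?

ΔL = -91

From P·MP_L = w with MP_L = 2·L^(-1/3), the labor demand is L(w) = (36/w)^(3).
At w = 6: L = 216. At w = 7.2: L = 125.
ΔL = 125 − 216 = -91.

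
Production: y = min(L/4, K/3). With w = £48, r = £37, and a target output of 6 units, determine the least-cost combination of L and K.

With a fixed-proportions technology, the cost-minimizing bundle uses no slack in either input: L/4 = K/3 = y.
So L = 4·6 = 24 and K = 3·6 = 18.

L* = 24, K* = 18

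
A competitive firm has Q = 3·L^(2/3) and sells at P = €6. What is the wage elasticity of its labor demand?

MP_L = (2/3)·3·L^(-1/3), so P·MP_L = w gives 12·L^(-1/3) = w.
Solving, L(w) = (12/w)^(3). This is a constant-elasticity form: L ∝ w^(−3), so ε = −3.

ε = -3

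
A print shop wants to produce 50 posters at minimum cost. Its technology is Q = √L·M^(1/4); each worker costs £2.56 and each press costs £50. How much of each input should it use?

Cost minimization requires the marginal rate of technical substitution to equal the input-price ratio: MP_L/MP_M = w/r.
Here MP_L/MP_M = (1/2)·(M/L)/(1/4) = 2·(M/L). Setting this equal to 2.56/50 = 0.0512 gives M = 0.0256L.
Substituting into Q = 50: L^(1/2)·(0.0256L)^(1/4) = 50.
Solving, L = 625 and M = 16.

L* = 625, M* = 16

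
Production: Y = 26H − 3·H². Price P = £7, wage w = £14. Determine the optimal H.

The marginal product of H is MP_H = 26 − 6H.
A price-taking firm hires until the value of the marginal product equals the wage: P·MP_H = w, so 7·(26 − 6H) = 14.
Then 26 − 6H = 2, giving H = 4.

H* = 4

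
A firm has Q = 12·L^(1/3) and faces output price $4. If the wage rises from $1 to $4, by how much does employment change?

From P·MP_L = w with MP_L = 4·L^(-2/3), the labor demand is L(w) = (16/w)^(3/2).
At w = 1: L = 64. At w = 4: L = 8.
ΔL = 8 − 64 = -56.

ΔL = -56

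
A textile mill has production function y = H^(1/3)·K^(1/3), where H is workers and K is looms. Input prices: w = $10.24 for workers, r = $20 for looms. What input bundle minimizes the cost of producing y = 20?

H* = 125, K* = 64

Cost minimization requires the marginal rate of technical substitution to equal the input-price ratio: MP_H/MP_K = w/r.
Here MP_H/MP_K = (1/3)·(K/H)/(1/3) = (K/H). Setting this equal to 10.24/20 = 0.512 gives K = 0.512H.
Substituting into y = 20: H^(1/3)·(0.512H)^(1/3) = 20.
Solving, H = 125 and K = 64.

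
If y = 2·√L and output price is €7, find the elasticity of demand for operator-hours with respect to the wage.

MP_L = (1/2)·2·L^(-1/2), so P·MP_L = w gives 7·L^(-1/2) = w.
Solving, L(w) = (7/w)^(2). This is a constant-elasticity form: L ∝ w^(−2), so ε = −2.

ε = -2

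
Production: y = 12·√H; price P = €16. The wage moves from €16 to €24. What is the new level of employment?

From P·MP_H = w with MP_H = 6·H^(-1/2), the labor demand is H(w) = (96/w)^(2).
At w = 16: H = 36. At w = 24: H = 16.

H* = 16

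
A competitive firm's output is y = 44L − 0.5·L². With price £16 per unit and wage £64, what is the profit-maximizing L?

The marginal product of L is MP_L = 44 − L.
A price-taking firm hires until the value of the marginal product equals the wage: P·MP_L = w, so 16·(44 − L) = 64.
Then 44 − L = 4, giving L = 40.

L* = 40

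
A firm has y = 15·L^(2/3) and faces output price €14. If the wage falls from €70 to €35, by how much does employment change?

From P·MP_L = w with MP_L = 10·L^(-1/3), the labor demand is L(w) = (140/w)^(3).
At w = 70: L = 8. At w = 35: L = 64.
ΔL = 64 − 8 = 56.

ΔL = 56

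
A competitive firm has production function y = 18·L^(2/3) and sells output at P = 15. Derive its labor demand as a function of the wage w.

MP_L = (2/3)·18·L^(-1/3) = 12·L^(-1/3).
Setting P·MP_L = w: 180·L^(-1/3) = w.
Solving for L: L^(-1/3) = w/180, so L = (180/w)^(3).

L(w) = 5832000/w³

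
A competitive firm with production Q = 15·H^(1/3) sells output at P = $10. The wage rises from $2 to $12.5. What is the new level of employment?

H* = 8

From P·MP_H = w with MP_H = 5·H^(-2/3), the labor demand is H(w) = (50/w)^(3/2).
At w = 2: H = 125. At w = 12.5: H = 8.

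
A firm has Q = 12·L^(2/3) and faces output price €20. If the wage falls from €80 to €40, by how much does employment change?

From P·MP_L = w with MP_L = 8·L^(-1/3), the labor demand is L(w) = (160/w)^(3).
At w = 80: L = 8. At w = 40: L = 64.
ΔL = 64 − 8 = 56.

ΔL = 56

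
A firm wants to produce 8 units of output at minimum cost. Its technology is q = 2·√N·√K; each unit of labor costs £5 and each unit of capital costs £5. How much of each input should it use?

N* = 4, K* = 4

Cost minimization requires the marginal rate of technical substitution to equal the input-price ratio: MP_N/MP_K = w/r.
Here MP_N/MP_K = (1/2)·(K/N)/(1/2) = (K/N). Setting this equal to 5/5 = 1 gives K = N.
Substituting into q = 8: 2·N^(1/2)·(N)^(1/2) = 8.
Solving, N = 4 and K = 4.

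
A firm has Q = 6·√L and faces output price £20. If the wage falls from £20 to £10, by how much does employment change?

ΔL = 27

From P·MP_L = w with MP_L = 3·L^(-1/2), the labor demand is L(w) = (60/w)^(2).
At w = 20: L = 9. At w = 10: L = 36.
ΔL = 36 − 9 = 27.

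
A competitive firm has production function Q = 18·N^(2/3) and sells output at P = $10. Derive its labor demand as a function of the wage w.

MP_N = (2/3)·18·N^(-1/3) = 12·N^(-1/3).
Setting P·MP_N = w: 120·N^(-1/3) = w.
Solving for N: N^(-1/3) = w/120, so N = (120/w)^(3).

N(w) = 1728000/w³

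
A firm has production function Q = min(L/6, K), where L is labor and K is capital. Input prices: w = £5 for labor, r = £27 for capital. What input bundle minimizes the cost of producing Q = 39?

With a fixed-proportions technology, the cost-minimizing bundle uses no slack in either input: L/6 = K = Q.
So L = 6·39 = 234 and K = 39.

L* = 234, K* = 39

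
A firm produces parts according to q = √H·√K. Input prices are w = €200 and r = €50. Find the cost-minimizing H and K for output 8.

Cost minimization requires the marginal rate of technical substitution to equal the input-price ratio: MP_H/MP_K = w/r.
Here MP_H/MP_K = (1/2)·(K/H)/(1/2) = (K/H). Setting this equal to 200/50 = 4 gives K = 4H.
Substituting into q = 8: H^(1/2)·(4H)^(1/2) = 8.
Solving, H = 4 and K = 16.

H* = 4, K* = 16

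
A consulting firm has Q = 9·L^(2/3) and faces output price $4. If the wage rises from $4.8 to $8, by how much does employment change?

From P·MP_L = w with MP_L = 6·L^(-1/3), the labor demand is L(w) = (24/w)^(3).
At w = 4.8: L = 125. At w = 8: L = 27.
ΔL = 27 − 125 = -98.

ΔL = -98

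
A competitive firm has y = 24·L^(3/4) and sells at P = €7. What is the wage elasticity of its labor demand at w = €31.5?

ε = -4

MP_L = (3/4)·24·L^(-1/4), so P·MP_L = w gives 126·L^(-1/4) = w.
Solving, L(w) = (126/w)^(4). This is a constant-elasticity form: L ∝ w^(−4), so ε = −4.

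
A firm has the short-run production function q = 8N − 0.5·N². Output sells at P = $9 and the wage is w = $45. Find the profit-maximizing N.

The marginal product of N is MP_N = 8 − N.
A price-taking firm hires until the value of the marginal product equals the wage: P·MP_N = w, so 9·(8 − N) = 45.
Then 8 − N = 5, giving N = 3.

N* = 3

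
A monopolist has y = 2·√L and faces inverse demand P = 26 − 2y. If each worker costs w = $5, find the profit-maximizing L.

L* = 4

Marginal revenue from the inverse demand is MR = 26 − 4y.
The marginal product is MP_L = L^(-1/2).
A monopolist hires until marginal revenue product equals the wage: MR·MP_L = w.
At L, y = 2·√L. Substituting and solving: (26 − 8·√L)·L^(-1/2) = 5 gives L = 4.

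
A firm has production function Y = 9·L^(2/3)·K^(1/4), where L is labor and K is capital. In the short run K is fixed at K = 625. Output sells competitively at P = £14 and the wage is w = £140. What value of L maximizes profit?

L* = 27

With K = 625, MP_L = (2/3)·9·L^(-1/3)·625^(1/4) = 30·L^(-1/3).
Profit maximization for a price taker requires P·MP_L = w: 14·30·L^(-1/3) = 140.
So L^(-1/3) = 1/3, which gives L = 27.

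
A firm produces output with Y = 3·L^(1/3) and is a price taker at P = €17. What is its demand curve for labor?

L(w) = (17/w)^(3/2)

MP_L = (1/3)·3·L^(-2/3) = L^(-2/3).
Setting P·MP_L = w: 17·L^(-2/3) = w.
Solving for L: L^(-2/3) = w/17, so L = (17/w)^(3/2).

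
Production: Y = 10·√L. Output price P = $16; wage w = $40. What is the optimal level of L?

L* = 4

MP_L = (1/2)·10·L^(-1/2) = 5·L^(-1/2).
Profit maximization for a price taker requires P·MP_L = w: 16·5·L^(-1/2) = 40.
So L^(-1/2) = 0.5, which gives L = 4.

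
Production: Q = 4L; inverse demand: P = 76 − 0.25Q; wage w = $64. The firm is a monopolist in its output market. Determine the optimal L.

Marginal revenue from the inverse demand is MR = 76 − 0.5Q.
The marginal product is MP_L = 4.
A monopolist hires until marginal revenue product equals the wage: MR·MP_L = w.
(76 − 2L)·4 = 64, so L = 30.

L* = 30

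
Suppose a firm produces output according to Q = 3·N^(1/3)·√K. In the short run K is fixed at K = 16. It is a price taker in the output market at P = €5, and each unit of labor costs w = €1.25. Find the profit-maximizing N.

With K = 16, MP_N = (1/3)·3·N^(-2/3)·16^(1/2) = 4·N^(-2/3).
Profit maximization for a price taker requires P·MP_N = w: 5·4·N^(-2/3) = 1.25.
So N^(-2/3) = 0.0625, which gives N = 64.

N* = 64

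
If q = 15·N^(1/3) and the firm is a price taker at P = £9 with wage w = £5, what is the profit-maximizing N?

MP_N = (1/3)·15·N^(-2/3) = 5·N^(-2/3).
Profit maximization for a price taker requires P·MP_N = w: 9·5·N^(-2/3) = 5.
So N^(-2/3) = 1/9, which gives N = 27.

N* = 27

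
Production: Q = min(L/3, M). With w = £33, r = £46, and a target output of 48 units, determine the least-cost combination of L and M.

L* = 144, M* = 48

With a fixed-proportions technology, the cost-minimizing bundle uses no slack in either input: L/3 = M = Q.
So L = 3·48 = 144 and M = 48.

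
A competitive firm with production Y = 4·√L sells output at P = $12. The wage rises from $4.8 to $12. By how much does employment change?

From P·MP_L = w with MP_L = 2·L^(-1/2), the labor demand is L(w) = (24/w)^(2).
At w = 4.8: L = 25. At w = 12: L = 4.
ΔL = 4 − 25 = -21.

ΔL = -21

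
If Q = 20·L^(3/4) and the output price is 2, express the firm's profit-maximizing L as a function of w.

L(w) = 810000/w^(4)

MP_L = (3/4)·20·L^(-1/4) = 15·L^(-1/4).
Setting P·MP_L = w: 30·L^(-1/4) = w.
Solving for L: L^(-1/4) = w/30, so L = (30/w)^(4).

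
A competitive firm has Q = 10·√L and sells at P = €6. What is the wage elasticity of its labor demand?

ε = -2

MP_L = (1/2)·10·L^(-1/2), so P·MP_L = w gives 30·L^(-1/2) = w.
Solving, L(w) = (30/w)^(2). This is a constant-elasticity form: L ∝ w^(−2), so ε = −2.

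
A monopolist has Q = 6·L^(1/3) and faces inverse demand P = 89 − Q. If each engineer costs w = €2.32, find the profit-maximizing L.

L* = 125

Marginal revenue from the inverse demand is MR = 89 − 2Q.
The marginal product is MP_L = 2·L^(-2/3).
A monopolist hires until marginal revenue product equals the wage: MR·MP_L = w.
At L, Q = 6·L^(1/3). Substituting and solving: (89 − 12·L^(1/3))·2·L^(-2/3) = 2.32 gives L = 125.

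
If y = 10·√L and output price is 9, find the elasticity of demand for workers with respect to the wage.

ε = -2

MP_L = (1/2)·10·L^(-1/2), so P·MP_L = w gives 45·L^(-1/2) = w.
Solving, L(w) = (45/w)^(2). This is a constant-elasticity form: L ∝ w^(−2), so ε = −2.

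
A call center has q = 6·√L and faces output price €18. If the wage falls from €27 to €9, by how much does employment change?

From P·MP_L = w with MP_L = 3·L^(-1/2), the labor demand is L(w) = (54/w)^(2).
At w = 27: L = 4. At w = 9: L = 36.
ΔL = 36 − 4 = 32.

ΔL = 32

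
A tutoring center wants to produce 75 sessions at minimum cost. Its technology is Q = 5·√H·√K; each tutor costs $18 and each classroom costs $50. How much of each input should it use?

H* = 25, K* = 9

Cost minimization requires the marginal rate of technical substitution to equal the input-price ratio: MP_H/MP_K = w/r.
Here MP_H/MP_K = (1/2)·(K/H)/(1/2) = (K/H). Setting this equal to 18/50 = 0.36 gives K = 0.36H.
Substituting into Q = 75: 5·H^(1/2)·(0.36H)^(1/2) = 75.
Solving, H = 25 and K = 9.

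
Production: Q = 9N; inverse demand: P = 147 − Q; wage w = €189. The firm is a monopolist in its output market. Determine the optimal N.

N* = 7

Marginal revenue from the inverse demand is MR = 147 − 2Q.
The marginal product is MP_N = 9.
A monopolist hires until marginal revenue product equals the wage: MR·MP_N = w.
(147 − 18N)·9 = 189, so N = 7.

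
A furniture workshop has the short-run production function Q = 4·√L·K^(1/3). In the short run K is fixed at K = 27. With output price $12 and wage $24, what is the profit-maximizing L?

L* = 9

With K = 27, MP_L = (1/2)·4·L^(-1/2)·27^(1/3) = 6·L^(-1/2).
Profit maximization for a price taker requires P·MP_L = w: 12·6·L^(-1/2) = 24.
So L^(-1/2) = 1/3, which gives L = 9.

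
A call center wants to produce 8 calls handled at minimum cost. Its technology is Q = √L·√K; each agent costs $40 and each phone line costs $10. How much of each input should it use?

Cost minimization requires the marginal rate of technical substitution to equal the input-price ratio: MP_L/MP_K = w/r.
Here MP_L/MP_K = (1/2)·(K/L)/(1/2) = (K/L). Setting this equal to 40/10 = 4 gives K = 4L.
Substituting into Q = 8: L^(1/2)·(4L)^(1/2) = 8.
Solving, L = 4 and K = 16.

L* = 4, K* = 16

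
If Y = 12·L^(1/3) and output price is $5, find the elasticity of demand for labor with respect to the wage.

MP_L = (1/3)·12·L^(-2/3), so P·MP_L = w gives 20·L^(-2/3) = w.
Solving, L(w) = (20/w)^(3/2). This is a constant-elasticity form: L ∝ w^(−3/2), so ε = −3/2.

ε = -1.5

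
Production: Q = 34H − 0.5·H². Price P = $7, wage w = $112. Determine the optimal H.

The marginal product of H is MP_H = 34 − H.
A price-taking firm hires until the value of the marginal product equals the wage: P·MP_H = w, so 7·(34 − H) = 112.
Then 34 − H = 16, giving H = 18.

H* = 18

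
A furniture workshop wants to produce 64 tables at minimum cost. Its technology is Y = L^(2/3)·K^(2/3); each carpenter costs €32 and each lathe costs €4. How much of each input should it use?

Cost minimization requires the marginal rate of technical substitution to equal the input-price ratio: MP_L/MP_K = w/r.
Here MP_L/MP_K = (2/3)·(K/L)/(2/3) = (K/L). Setting this equal to 32/4 = 8 gives K = 8L.
Substituting into Y = 64: L^(2/3)·(8L)^(2/3) = 64.
Solving, L = 8 and K = 64.

L* = 8, K* = 64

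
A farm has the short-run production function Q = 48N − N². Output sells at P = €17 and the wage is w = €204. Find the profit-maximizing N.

The marginal product of N is MP_N = 48 − 2N.
A price-taking firm hires until the value of the marginal product equals the wage: P·MP_N = w, so 17·(48 − 2N) = 204.
Then 48 − 2N = 12, giving N = 18.

N* = 18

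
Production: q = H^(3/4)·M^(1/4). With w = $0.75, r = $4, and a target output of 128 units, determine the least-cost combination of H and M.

Cost minimization requires the marginal rate of technical substitution to equal the input-price ratio: MP_H/MP_M = w/r.
Here MP_H/MP_M = (3/4)·(M/H)/(1/4) = 3·(M/H). Setting this equal to 0.75/4 = 0.1875 gives M = 0.0625H.
Substituting into q = 128: H^(3/4)·(0.0625H)^(1/4) = 128.
Solving, H = 256 and M = 16.

H* = 256, M* = 16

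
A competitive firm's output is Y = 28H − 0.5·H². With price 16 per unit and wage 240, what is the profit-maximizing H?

The marginal product of H is MP_H = 28 − H.
A price-taking firm hires until the value of the marginal product equals the wage: P·MP_H = w, so 16·(28 − H) = 240.
Then 28 − H = 15, giving H = 13.

H* = 13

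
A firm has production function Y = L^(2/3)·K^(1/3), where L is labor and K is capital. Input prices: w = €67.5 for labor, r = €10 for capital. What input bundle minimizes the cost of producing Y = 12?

L* = 8, K* = 27

Cost minimization requires the marginal rate of technical substitution to equal the input-price ratio: MP_L/MP_K = w/r.
Here MP_L/MP_K = (2/3)·(K/L)/(1/3) = 2·(K/L). Setting this equal to 67.5/10 = 6.75 gives K = 3.375L.
Substituting into Y = 12: L^(2/3)·(3.375L)^(1/3) = 12.
Solving, L = 8 and K = 27.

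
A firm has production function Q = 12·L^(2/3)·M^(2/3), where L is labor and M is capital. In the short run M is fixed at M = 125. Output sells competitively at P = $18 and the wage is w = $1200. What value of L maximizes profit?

L* = 27

With M = 125, MP_L = (2/3)·12·L^(-1/3)·125^(2/3) = 200·L^(-1/3).
Profit maximization for a price taker requires P·MP_L = w: 18·200·L^(-1/3) = 1200.
So L^(-1/3) = 1/3, which gives L = 27.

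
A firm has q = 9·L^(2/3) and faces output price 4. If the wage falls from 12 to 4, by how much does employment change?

ΔL = 208

From P·MP_L = w with MP_L = 6·L^(-1/3), the labor demand is L(w) = (24/w)^(3).
At w = 12: L = 8. At w = 4: L = 216.
ΔL = 216 − 8 = 208.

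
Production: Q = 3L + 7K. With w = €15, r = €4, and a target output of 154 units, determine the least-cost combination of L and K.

The inputs are perfect substitutes, so the firm uses whichever has the lower cost per unit of output.
Cost per unit of output via L is w/3 = 5; via K it is r/7 = 4/7. K is cheaper.
Producing Q = 154 with K alone: L = 0, K = 22.

L* = 0, K* = 22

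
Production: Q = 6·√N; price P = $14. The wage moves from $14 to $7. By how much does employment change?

From P·MP_N = w with MP_N = 3·N^(-1/2), the labor demand is N(w) = (42/w)^(2).
At w = 14: N = 9. At w = 7: N = 36.
ΔN = 36 − 9 = 27.

ΔN = 27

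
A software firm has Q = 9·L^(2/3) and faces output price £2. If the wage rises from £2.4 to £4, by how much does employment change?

ΔL = -98

From P·MP_L = w with MP_L = 6·L^(-1/3), the labor demand is L(w) = (12/w)^(3).
At w = 2.4: L = 125. At w = 4: L = 27.
ΔL = 27 − 125 = -98.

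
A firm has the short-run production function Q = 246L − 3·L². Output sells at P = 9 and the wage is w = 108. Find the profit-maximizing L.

L* = 39

The marginal product of L is MP_L = 246 − 6L.
A price-taking firm hires until the value of the marginal product equals the wage: P·MP_L = w, so 9·(246 − 6L) = 108.
Then 246 − 6L = 12, giving L = 39.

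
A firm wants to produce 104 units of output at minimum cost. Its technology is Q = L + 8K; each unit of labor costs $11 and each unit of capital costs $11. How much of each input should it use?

The inputs are perfect substitutes, so the firm uses whichever has the lower cost per unit of output.
Cost per unit of output via L is 11; via K it is 1.375. K is cheaper.
Producing Q = 104 with K alone: L = 0, K = 13.

L* = 0, K* = 13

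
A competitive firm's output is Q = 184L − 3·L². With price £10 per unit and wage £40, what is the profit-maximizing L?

L* = 30

The marginal product of L is MP_L = 184 − 6L.
A price-taking firm hires until the value of the marginal product equals the wage: P·MP_L = w, so 10·(184 − 6L) = 40.
Then 184 − 6L = 4, giving L = 30.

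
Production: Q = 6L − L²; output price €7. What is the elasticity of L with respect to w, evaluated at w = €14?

ε = -0.5

From P·MP_L = w with MP_L = 6 − 2L, labor demand is L(w) = (6 − w/7)/2.
dL/dw = −1/(14) = -1/14.
At w = 14, L = 2, so ε = (dL/dw)·(w/L) = (-1/14)·(14/2) = -0.5.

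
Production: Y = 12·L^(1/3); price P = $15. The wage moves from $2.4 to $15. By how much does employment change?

From P·MP_L = w with MP_L = 4·L^(-2/3), the labor demand is L(w) = (60/w)^(3/2).
At w = 2.4: L = 125. At w = 15: L = 8.
ΔL = 8 − 125 = -117.

ΔL = -117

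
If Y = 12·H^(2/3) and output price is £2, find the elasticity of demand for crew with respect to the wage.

MP_H = (2/3)·12·H^(-1/3), so P·MP_H = w gives 16·H^(-1/3) = w.
Solving, H(w) = (16/w)^(3). This is a constant-elasticity form: H ∝ w^(−3), so ε = −3.

ε = -3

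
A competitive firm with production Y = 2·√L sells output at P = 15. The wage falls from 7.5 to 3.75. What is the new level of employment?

L* = 16

From P·MP_L = w with MP_L = L^(-1/2), the labor demand is L(w) = (15/w)^(2).
At w = 7.5: L = 4. At w = 3.75: L = 16.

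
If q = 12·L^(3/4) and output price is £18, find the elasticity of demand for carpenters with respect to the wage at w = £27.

MP_L = (3/4)·12·L^(-1/4), so P·MP_L = w gives 162·L^(-1/4) = w.
Solving, L(w) = (162/w)^(4). This is a constant-elasticity form: L ∝ w^(−4), so ε = −4.

ε = -4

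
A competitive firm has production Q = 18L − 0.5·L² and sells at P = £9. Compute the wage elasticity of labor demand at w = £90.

ε = -1.25

From P·MP_L = w with MP_L = 18 − L, labor demand is L(w) = 18 − w/9.
dL/dw = −1/(9) = -1/9.
At w = 90, L = 8, so ε = (dL/dw)·(w/L) = (-1/9)·(90/8) = -1.25.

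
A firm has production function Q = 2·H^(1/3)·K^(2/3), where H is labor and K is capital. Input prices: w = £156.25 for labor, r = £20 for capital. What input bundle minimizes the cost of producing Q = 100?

Cost minimization requires the marginal rate of technical substitution to equal the input-price ratio: MP_H/MP_K = w/r.
Here MP_H/MP_K = (1/3)·(K/H)/(2/3) = 0.5·(K/H). Setting this equal to 156.25/20 = 7.8125 gives K = 15.625H.
Substituting into Q = 100: 2·H^(1/3)·(15.625H)^(2/3) = 100.
Solving, H = 8 and K = 125.

H* = 8, K* = 125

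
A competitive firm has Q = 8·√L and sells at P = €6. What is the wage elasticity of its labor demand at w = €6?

ε = -2

MP_L = (1/2)·8·L^(-1/2), so P·MP_L = w gives 24·L^(-1/2) = w.
Solving, L(w) = (24/w)^(2). This is a constant-elasticity form: L ∝ w^(−2), so ε = −2.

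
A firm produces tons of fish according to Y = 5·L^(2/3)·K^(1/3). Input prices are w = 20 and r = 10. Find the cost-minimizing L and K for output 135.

Cost minimization requires the marginal rate of technical substitution to equal the input-price ratio: MP_L/MP_K = w/r.
Here MP_L/MP_K = (2/3)·(K/L)/(1/3) = 2·(K/L). Setting this equal to 20/10 = 2 gives K = L.
Substituting into Y = 135: 5·L^(2/3)·(L)^(1/3) = 135.
Solving, L = 27 and K = 27.

L* = 27, K* = 27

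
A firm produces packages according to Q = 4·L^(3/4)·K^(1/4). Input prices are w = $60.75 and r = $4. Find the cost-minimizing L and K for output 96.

Cost minimization requires the marginal rate of technical substitution to equal the input-price ratio: MP_L/MP_K = w/r.
Here MP_L/MP_K = (3/4)·(K/L)/(1/4) = 3·(K/L). Setting this equal to 60.75/4 = 15.1875 gives K = 5.0625L.
Substituting into Q = 96: 4·L^(3/4)·(5.0625L)^(1/4) = 96.
Solving, L = 16 and K = 81.

L* = 16, K* = 81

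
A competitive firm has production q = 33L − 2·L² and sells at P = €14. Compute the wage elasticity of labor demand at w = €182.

From P·MP_L = w with MP_L = 33 − 4L, labor demand is L(w) = (33 − w/14)/4.
dL/dw = −1/(56) = -1/56.
At w = 182, L = 5, so ε = (dL/dw)·(w/L) = (-1/56)·(182/5) = -0.65.

ε = -0.65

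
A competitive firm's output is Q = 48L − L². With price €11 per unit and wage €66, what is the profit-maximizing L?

The marginal product of L is MP_L = 48 − 2L.
A price-taking firm hires until the value of the marginal product equals the wage: P·MP_L = w, so 11·(48 − 2L) = 66.
Then 48 − 2L = 6, giving L = 21.

L* = 21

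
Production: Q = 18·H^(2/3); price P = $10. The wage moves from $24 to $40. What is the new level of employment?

H* = 27

From P·MP_H = w with MP_H = 12·H^(-1/3), the labor demand is H(w) = (120/w)^(3).
At w = 24: H = 125. At w = 40: H = 27.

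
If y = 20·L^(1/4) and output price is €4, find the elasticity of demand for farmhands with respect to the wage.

MP_L = (1/4)·20·L^(-3/4), so P·MP_L = w gives 20·L^(-3/4) = w.
Solving, L(w) = (20/w)^(4/3). This is a constant-elasticity form: L ∝ w^(−4/3), so ε = −4/3.

ε = -4/3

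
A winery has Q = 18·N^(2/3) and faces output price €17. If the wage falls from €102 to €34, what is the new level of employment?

From P·MP_N = w with MP_N = 12·N^(-1/3), the labor demand is N(w) = (204/w)^(3).
At w = 102: N = 8. At w = 34: N = 216.

N* = 216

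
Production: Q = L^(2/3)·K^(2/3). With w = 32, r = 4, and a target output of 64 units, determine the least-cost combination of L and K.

Cost minimization requires the marginal rate of technical substitution to equal the input-price ratio: MP_L/MP_K = w/r.
Here MP_L/MP_K = (2/3)·(K/L)/(2/3) = (K/L). Setting this equal to 32/4 = 8 gives K = 8L.
Substituting into Q = 64: L^(2/3)·(8L)^(2/3) = 64.
Solving, L = 8 and K = 64.

L* = 8, K* = 64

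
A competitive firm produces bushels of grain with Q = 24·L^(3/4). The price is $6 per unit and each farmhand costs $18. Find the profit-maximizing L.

MP_L = (3/4)·24·L^(-1/4) = 18·L^(-1/4).
Profit maximization for a price taker requires P·MP_L = w: 6·18·L^(-1/4) = 18.
So L^(-1/4) = 1/6, which gives L = 1296.

L* = 1296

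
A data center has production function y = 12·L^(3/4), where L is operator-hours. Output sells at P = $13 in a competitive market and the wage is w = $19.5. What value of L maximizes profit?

MP_L = (3/4)·12·L^(-1/4) = 9·L^(-1/4).
Profit maximization for a price taker requires P·MP_L = w: 13·9·L^(-1/4) = 19.5.
So L^(-1/4) = 1/6, which gives L = 1296.

L* = 1296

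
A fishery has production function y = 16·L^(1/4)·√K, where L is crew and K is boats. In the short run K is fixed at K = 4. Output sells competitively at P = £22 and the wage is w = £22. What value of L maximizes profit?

With K = 4, MP_L = (1/4)·16·L^(-3/4)·4^(1/2) = 8·L^(-3/4).
Profit maximization for a price taker requires P·MP_L = w: 22·8·L^(-3/4) = 22.
So L^(-3/4) = 0.125, which gives L = 16.

L* = 16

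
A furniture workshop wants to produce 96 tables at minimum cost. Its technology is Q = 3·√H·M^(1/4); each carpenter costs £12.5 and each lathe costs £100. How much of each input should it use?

H* = 256, M* = 16

Cost minimization requires the marginal rate of technical substitution to equal the input-price ratio: MP_H/MP_M = w/r.
Here MP_H/MP_M = (1/2)·(M/H)/(1/4) = 2·(M/H). Setting this equal to 12.5/100 = 0.125 gives M = 0.0625H.
Substituting into Q = 96: 3·H^(1/2)·(0.0625H)^(1/4) = 96.
Solving, H = 256 and M = 16.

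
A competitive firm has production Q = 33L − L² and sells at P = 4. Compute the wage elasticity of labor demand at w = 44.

ε = -0.5

From P·MP_L = w with MP_L = 33 − 2L, labor demand is L(w) = (33 − w/4)/2.
dL/dw = −1/(8) = -0.125.
At w = 44, L = 11, so ε = (dL/dw)·(w/L) = (-0.125)·(44/11) = -0.5.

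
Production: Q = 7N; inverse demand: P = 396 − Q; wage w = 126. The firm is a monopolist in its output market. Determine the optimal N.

N* = 27

Marginal revenue from the inverse demand is MR = 396 − 2Q.
The marginal product is MP_N = 7.
A monopolist hires until marginal revenue product equals the wage: MR·MP_N = w.
(396 − 14N)·7 = 126, so N = 27.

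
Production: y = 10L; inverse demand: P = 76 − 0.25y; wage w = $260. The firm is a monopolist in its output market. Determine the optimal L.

L* = 10

Marginal revenue from the inverse demand is MR = 76 − 0.5y.
The marginal product is MP_L = 10.
A monopolist hires until marginal revenue product equals the wage: MR·MP_L = w.
(76 − 5L)·10 = 260, so L = 10.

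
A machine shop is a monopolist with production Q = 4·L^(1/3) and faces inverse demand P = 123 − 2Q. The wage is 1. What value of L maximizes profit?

Marginal revenue from the inverse demand is MR = 123 − 4Q.
The marginal product is MP_L = (4/3)·L^(-2/3).
A monopolist hires until marginal revenue product equals the wage: MR·MP_L = w.
At L, Q = 4·L^(1/3). Substituting and solving: (123 − 16·L^(1/3))·(4/3)·L^(-2/3) = 1 gives L = 216.

L* = 216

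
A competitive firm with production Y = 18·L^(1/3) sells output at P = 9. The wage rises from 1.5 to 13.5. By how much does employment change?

ΔL = -208

From P·MP_L = w with MP_L = 6·L^(-2/3), the labor demand is L(w) = (54/w)^(3/2).
At w = 1.5: L = 216. At w = 13.5: L = 8.
ΔL = 8 − 216 = -208.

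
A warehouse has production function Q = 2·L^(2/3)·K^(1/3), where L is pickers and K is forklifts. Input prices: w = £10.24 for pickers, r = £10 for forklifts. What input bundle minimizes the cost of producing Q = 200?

L* = 125, K* = 64

Cost minimization requires the marginal rate of technical substitution to equal the input-price ratio: MP_L/MP_K = w/r.
Here MP_L/MP_K = (2/3)·(K/L)/(1/3) = 2·(K/L). Setting this equal to 10.24/10 = 1.024 gives K = 0.512L.
Substituting into Q = 200: 2·L^(2/3)·(0.512L)^(1/3) = 200.
Solving, L = 125 and K = 64.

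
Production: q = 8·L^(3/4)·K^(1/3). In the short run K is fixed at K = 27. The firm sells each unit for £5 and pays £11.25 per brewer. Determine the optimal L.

L* = 4096

With K = 27, MP_L = (3/4)·8·L^(-1/4)·27^(1/3) = 18·L^(-1/4).
Profit maximization for a price taker requires P·MP_L = w: 5·18·L^(-1/4) = 11.25.
So L^(-1/4) = 0.125, which gives L = 4096.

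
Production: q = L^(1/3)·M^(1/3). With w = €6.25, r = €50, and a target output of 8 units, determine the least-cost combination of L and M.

L* = 64, M* = 8

Cost minimization requires the marginal rate of technical substitution to equal the input-price ratio: MP_L/MP_M = w/r.
Here MP_L/MP_M = (1/3)·(M/L)/(1/3) = (M/L). Setting this equal to 6.25/50 = 0.125 gives M = 0.125L.
Substituting into q = 8: L^(1/3)·(0.125L)^(1/3) = 8.
Solving, L = 64 and M = 8.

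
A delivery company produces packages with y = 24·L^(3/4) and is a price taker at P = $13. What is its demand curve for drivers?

MP_L = (3/4)·24·L^(-1/4) = 18·L^(-1/4).
Setting P·MP_L = w: 234·L^(-1/4) = w.
Solving for L: L^(-1/4) = w/234, so L = (234/w)^(4).

L(w) = (234/w)^(4)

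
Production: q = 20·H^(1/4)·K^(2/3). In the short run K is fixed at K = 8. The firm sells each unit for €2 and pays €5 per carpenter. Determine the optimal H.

With K = 8, MP_H = (1/4)·20·H^(-3/4)·8^(2/3) = 20·H^(-3/4).
Profit maximization for a price taker requires P·MP_H = w: 2·20·H^(-3/4) = 5.
So H^(-3/4) = 0.125, which gives H = 16.

H* = 16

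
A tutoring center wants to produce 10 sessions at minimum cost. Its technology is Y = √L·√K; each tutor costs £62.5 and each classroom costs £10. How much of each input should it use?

L* = 4, K* = 25

Cost minimization requires the marginal rate of technical substitution to equal the input-price ratio: MP_L/MP_K = w/r.
Here MP_L/MP_K = (1/2)·(K/L)/(1/2) = (K/L). Setting this equal to 62.5/10 = 6.25 gives K = 6.25L.
Substituting into Y = 10: L^(1/2)·(6.25L)^(1/2) = 10.
Solving, L = 4 and K = 25.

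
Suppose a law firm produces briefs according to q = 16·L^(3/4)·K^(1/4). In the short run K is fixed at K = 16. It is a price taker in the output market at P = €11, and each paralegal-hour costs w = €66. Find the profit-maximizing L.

L* = 256

With K = 16, MP_L = (3/4)·16·L^(-1/4)·16^(1/4) = 24·L^(-1/4).
Profit maximization for a price taker requires P·MP_L = w: 11·24·L^(-1/4) = 66.
So L^(-1/4) = 0.25, which gives L = 256.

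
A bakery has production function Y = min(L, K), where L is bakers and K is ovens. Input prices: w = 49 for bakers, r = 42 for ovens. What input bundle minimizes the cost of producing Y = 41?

L* = 41, K* = 41

With a fixed-proportions technology, the cost-minimizing bundle uses no slack in either input: L = K = Y.
So L = 41 and K = 41.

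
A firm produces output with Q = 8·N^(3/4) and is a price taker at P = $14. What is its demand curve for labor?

MP_N = (3/4)·8·N^(-1/4) = 6·N^(-1/4).
Setting P·MP_N = w: 84·N^(-1/4) = w.
Solving for N: N^(-1/4) = w/84, so N = (84/w)^(4).

N(w) = (84/w)^(4)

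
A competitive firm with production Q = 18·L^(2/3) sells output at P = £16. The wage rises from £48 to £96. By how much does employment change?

ΔL = -56

From P·MP_L = w with MP_L = 12·L^(-1/3), the labor demand is L(w) = (192/w)^(3).
At w = 48: L = 64. At w = 96: L = 8.
ΔL = 8 − 64 = -56.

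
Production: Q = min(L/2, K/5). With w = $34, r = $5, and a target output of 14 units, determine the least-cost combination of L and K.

With a fixed-proportions technology, the cost-minimizing bundle uses no slack in either input: L/2 = K/5 = Q.
So L = 2·14 = 28 and K = 5·14 = 70.

L* = 28, K* = 70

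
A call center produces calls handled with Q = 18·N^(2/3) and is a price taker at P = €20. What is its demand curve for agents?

N(w) = (240/w)^(3)

MP_N = (2/3)·18·N^(-1/3) = 12·N^(-1/3).
Setting P·MP_N = w: 240·N^(-1/3) = w.
Solving for N: N^(-1/3) = w/240, so N = (240/w)^(3).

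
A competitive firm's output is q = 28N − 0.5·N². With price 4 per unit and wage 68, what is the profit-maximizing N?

The marginal product of N is MP_N = 28 − N.
A price-taking firm hires until the value of the marginal product equals the wage: P·MP_N = w, so 4·(28 − N) = 68.
Then 28 − N = 17, giving N = 11.

N* = 11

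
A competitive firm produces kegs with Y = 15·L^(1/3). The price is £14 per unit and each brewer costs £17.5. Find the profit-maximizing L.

L* = 8

MP_L = (1/3)·15·L^(-2/3) = 5·L^(-2/3).
Profit maximization for a price taker requires P·MP_L = w: 14·5·L^(-2/3) = 17.5.
So L^(-2/3) = 0.25, which gives L = 8.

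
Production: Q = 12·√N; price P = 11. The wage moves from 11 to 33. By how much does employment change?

From P·MP_N = w with MP_N = 6·N^(-1/2), the labor demand is N(w) = (66/w)^(2).
At w = 11: N = 36. At w = 33: N = 4.
ΔN = 4 − 36 = -32.

ΔN = -32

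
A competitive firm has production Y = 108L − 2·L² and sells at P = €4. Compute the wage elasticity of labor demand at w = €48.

From P·MP_L = w with MP_L = 108 − 4L, labor demand is L(w) = (108 − w/4)/4.
dL/dw = −1/(16) = -0.0625.
At w = 48, L = 24, so ε = (dL/dw)·(w/L) = (-0.0625)·(48/24) = -0.125.

ε = -0.125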